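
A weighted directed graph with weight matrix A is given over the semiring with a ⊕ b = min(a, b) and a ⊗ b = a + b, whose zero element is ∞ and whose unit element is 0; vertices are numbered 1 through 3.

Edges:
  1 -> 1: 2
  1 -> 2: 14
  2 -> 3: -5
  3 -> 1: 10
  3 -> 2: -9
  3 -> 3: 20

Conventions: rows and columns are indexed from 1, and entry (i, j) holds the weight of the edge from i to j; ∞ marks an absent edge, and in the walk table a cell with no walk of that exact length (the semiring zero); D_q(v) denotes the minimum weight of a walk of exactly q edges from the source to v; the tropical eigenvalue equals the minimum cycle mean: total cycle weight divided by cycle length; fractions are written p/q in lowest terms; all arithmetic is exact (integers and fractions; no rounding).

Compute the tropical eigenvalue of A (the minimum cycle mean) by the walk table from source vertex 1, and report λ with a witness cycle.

q=0: [0, ∞, ∞]
q=1: [2, 14, ∞]
q=2: [4, 16, 9]
q=3: [6, 0, 11]
Optimal cycle mean attained by: cycle 2->3->2, total (-5) + (-9), length 2.
Answer: λ = -7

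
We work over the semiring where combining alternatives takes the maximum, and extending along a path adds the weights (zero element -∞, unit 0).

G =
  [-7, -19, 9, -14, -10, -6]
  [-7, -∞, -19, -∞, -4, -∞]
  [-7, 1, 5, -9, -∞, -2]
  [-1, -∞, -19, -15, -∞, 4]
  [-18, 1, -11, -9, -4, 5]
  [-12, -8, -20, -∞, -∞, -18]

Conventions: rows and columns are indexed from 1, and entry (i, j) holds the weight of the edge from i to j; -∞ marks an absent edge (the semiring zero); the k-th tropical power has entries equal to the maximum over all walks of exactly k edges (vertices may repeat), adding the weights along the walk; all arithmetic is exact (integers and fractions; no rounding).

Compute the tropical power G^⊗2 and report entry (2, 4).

G^⊗2:
  [2, 10, 14, 0, -14, 7]
  [-14, -3, 2, -13, -8, 1]
  [-2, 6, 10, -4, -3, 3]
  [-8, -4, 8, -15, -11, -7]
  [-6, -3, -6, -13, -3, 1]
  [-15, -19, -3, -26, -12, -18]
Key observation: the optimum is the walk 2->5->4, with weight (-4) + (-9) = -13.
Optimal value attained by: walk 2->5->4.
Answer: (G^⊗2)[2][4] = -13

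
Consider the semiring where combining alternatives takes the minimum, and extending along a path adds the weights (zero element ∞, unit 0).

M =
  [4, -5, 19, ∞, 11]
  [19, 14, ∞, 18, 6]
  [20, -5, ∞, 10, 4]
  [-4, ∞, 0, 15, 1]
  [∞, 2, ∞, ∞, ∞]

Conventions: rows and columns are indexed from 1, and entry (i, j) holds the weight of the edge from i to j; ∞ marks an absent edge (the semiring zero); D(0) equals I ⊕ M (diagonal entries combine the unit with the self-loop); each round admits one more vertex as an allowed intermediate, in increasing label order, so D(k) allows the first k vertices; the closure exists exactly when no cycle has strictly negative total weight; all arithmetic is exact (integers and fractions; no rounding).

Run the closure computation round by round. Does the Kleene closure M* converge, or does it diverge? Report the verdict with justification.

D(0):
  [0, -5, 19, ∞, 11]
  [19, 0, ∞, 18, 6]
  [20, -5, 0, 10, 4]
  [-4, ∞, 0, 0, 1]
  [∞, 2, ∞, ∞, 0]
D(1):
  [0, -5, 19, ∞, 11]
  [19, 0, 38, 18, 6]
  [20, -5, 0, 10, 4]
  [-4, -9, 0, 0, 1]
  [∞, 2, ∞, ∞, 0]
D(2):
  [0, -5, 19, 13, 1]
  [19, 0, 38, 18, 6]
  [14, -5, 0, 10, 1]
  [-4, -9, 0, 0, -3]
  [21, 2, 40, 20, 0]
D(3):
  [0, -5, 19, 13, 1]
  [19, 0, 38, 18, 6]
  [14, -5, 0, 10, 1]
  [-4, -9, 0, 0, -3]
  [21, 2, 40, 20, 0]
D(4):
  [0, -5, 13, 13, 1]
  [14, 0, 18, 18, 6]
  [6, -5, 0, 10, 1]
  [-4, -9, 0, 0, -3]
  [16, 2, 20, 20, 0]
D(5):
  [0, -5, 13, 13, 1]
  [14, 0, 18, 18, 6]
  [6, -5, 0, 10, 1]
  [-4, -9, 0, 0, -3]
  [16, 2, 20, 20, 0]
Key observation: every diagonal entry stays at the unit through all rounds, so no improving cycle exists.
Answer: CONVERGES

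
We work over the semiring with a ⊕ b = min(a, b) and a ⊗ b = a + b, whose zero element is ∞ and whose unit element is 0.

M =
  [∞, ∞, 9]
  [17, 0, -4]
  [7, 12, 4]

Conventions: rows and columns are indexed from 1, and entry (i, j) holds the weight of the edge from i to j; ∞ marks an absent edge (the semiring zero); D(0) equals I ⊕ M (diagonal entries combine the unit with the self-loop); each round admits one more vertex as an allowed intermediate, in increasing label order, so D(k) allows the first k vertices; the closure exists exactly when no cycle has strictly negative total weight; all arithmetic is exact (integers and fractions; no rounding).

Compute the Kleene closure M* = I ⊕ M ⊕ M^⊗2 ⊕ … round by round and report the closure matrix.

D(0):
  [0, ∞, 9]
  [17, 0, -4]
  [7, 12, 0]
D(1):
  [0, ∞, 9]
  [17, 0, -4]
  [7, 12, 0]
D(2):
  [0, ∞, 9]
  [17, 0, -4]
  [7, 12, 0]
D(3):
  [0, 21, 9]
  [3, 0, -4]
  [7, 12, 0]
Answer: M* = [[0, 21, 9], [3, 0, -4], [7, 12, 0]]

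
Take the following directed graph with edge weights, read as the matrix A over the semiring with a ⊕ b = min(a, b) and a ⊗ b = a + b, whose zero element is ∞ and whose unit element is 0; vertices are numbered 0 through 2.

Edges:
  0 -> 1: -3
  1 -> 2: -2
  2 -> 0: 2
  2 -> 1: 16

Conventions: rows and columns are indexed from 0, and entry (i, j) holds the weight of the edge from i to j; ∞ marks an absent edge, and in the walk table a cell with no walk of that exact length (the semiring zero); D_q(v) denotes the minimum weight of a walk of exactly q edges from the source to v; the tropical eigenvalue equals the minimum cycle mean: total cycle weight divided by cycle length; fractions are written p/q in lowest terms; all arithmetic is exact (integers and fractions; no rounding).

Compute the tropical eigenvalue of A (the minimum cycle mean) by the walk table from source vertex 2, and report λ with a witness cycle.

q=0: [∞, ∞, 0]
q=1: [2, 16, ∞]
q=2: [∞, -1, 14]
q=3: [16, 30, -3]
Optimal cycle mean attained by: cycle 0->1->2->0, total (-3) + (-2) + 2, length 3.
Answer: λ = -1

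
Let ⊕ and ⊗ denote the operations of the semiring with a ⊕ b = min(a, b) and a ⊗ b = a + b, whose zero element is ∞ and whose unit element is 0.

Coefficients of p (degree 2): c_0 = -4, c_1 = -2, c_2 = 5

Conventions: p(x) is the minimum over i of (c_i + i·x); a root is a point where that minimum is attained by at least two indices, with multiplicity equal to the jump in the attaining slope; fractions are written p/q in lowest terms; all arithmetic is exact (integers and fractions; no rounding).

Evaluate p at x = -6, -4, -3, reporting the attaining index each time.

p(-6) = min(-4+0·(-6)=-4, -2+1·(-6)=-8, 5+2·(-6)=-7) = -8 (attained by i=1)
p(-4) = min(-4+0·(-4)=-4, -2+1·(-4)=-6, 5+2·(-4)=-3) = -6 (attained by i=1)
p(-3) = min(-4+0·(-3)=-4, -2+1·(-3)=-5, 5+2·(-3)=-1) = -5 (attained by i=1)
Answer: p(-6) = -8; p(-4) = -6; p(-3) = -5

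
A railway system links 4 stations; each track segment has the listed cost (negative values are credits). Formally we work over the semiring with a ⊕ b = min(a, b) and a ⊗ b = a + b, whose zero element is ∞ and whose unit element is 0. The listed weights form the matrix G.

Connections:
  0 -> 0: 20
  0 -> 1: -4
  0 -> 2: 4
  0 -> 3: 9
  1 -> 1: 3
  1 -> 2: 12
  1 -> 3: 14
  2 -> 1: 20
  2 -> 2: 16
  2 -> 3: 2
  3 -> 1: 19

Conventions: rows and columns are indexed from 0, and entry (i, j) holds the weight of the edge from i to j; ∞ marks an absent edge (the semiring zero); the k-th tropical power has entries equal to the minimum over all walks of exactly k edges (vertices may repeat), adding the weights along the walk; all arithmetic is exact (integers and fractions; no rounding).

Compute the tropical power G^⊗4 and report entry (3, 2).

G^⊗2:
  [40, -1, 8, 6]
  [∞, 6, 15, 14]
  [∞, 21, 32, 18]
  [∞, 22, 31, 33]
G^⊗3:
  [60, 2, 11, 10]
  [∞, 9, 18, 17]
  [∞, 24, 33, 34]
  [∞, 25, 34, 33]
G^⊗4:
  [80, 5, 14, 13]
  [∞, 12, 21, 20]
  [∞, 27, 36, 35]
  [∞, 28, 37, 36]
Key observation: the optimum is the walk 3->1->1->1->2, with weight 19 + 3 + 3 + 12 = 37.
Optimal value attained by: walk 3->1->1->1->2.
Answer: (G^⊗4)[3][2] = 37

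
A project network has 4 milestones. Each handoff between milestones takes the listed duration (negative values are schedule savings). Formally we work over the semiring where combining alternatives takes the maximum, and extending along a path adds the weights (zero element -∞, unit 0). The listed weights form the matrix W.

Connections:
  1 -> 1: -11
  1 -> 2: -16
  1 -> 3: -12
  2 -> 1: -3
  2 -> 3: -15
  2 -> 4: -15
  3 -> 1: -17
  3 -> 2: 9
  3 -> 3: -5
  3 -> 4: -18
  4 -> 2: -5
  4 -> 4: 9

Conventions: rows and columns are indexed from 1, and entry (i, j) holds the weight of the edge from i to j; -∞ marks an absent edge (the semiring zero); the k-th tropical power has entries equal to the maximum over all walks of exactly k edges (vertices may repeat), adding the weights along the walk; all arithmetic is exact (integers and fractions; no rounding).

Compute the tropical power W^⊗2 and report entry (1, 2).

W^⊗2:
  [-19, -3, -17, -30]
  [-14, -6, -15, -6]
  [6, 4, -6, -6]
  [-8, 4, -20, 18]
Key observation: the optimum is the walk 1->3->2, with weight (-12) + 9 = -3.
Optimal value attained by: walk 1->3->2.
Answer: (W^⊗2)[1][2] = -3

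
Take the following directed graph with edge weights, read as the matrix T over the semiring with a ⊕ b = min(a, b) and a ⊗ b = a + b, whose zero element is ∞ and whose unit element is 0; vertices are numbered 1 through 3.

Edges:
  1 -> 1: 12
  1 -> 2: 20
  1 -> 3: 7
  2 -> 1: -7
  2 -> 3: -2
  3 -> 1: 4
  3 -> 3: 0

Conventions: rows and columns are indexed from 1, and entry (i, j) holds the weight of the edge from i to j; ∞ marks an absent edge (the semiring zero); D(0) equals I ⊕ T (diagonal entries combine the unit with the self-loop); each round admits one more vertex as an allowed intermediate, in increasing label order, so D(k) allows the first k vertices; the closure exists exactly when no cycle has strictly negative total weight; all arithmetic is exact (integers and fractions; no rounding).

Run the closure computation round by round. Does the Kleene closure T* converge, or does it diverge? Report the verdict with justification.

D(0):
  [0, 20, 7]
  [-7, 0, -2]
  [4, ∞, 0]
D(1):
  [0, 20, 7]
  [-7, 0, -2]
  [4, 24, 0]
D(2):
  [0, 20, 7]
  [-7, 0, -2]
  [4, 24, 0]
D(3):
  [0, 20, 7]
  [-7, 0, -2]
  [4, 24, 0]
Key observation: every diagonal entry stays at the unit through all rounds, so no improving cycle exists.
Answer: CONVERGES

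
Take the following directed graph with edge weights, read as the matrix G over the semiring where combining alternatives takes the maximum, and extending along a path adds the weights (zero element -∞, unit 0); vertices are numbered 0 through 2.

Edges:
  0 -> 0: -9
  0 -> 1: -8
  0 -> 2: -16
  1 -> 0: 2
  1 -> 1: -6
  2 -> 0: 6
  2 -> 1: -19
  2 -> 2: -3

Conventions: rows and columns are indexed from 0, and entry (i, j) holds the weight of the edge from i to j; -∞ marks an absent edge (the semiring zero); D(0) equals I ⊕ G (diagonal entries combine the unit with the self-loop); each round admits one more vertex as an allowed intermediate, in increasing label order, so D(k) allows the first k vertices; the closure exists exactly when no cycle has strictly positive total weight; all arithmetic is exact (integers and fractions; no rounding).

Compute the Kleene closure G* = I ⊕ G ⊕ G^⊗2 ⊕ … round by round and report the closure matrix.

D(0):
  [0, -8, -16]
  [2, 0, -∞]
  [6, -19, 0]
D(1):
  [0, -8, -16]
  [2, 0, -14]
  [6, -2, 0]
D(2):
  [0, -8, -16]
  [2, 0, -14]
  [6, -2, 0]
D(3):
  [0, -8, -16]
  [2, 0, -14]
  [6, -2, 0]
Answer: G* = [[0, -8, -16], [2, 0, -14], [6, -2, 0]]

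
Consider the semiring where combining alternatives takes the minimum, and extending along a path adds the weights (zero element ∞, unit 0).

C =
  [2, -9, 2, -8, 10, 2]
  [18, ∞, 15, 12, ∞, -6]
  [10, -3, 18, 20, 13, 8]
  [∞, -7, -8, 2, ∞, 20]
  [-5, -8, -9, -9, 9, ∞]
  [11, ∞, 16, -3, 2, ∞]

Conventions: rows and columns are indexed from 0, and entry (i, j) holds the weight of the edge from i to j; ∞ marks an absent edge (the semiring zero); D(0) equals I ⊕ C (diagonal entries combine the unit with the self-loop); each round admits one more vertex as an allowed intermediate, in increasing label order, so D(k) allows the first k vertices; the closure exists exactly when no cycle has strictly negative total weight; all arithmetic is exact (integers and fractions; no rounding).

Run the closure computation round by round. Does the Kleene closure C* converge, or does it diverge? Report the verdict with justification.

D(0):
  [0, -9, 2, -8, 10, 2]
  [18, 0, 15, 12, ∞, -6]
  [10, -3, 0, 20, 13, 8]
  [∞, -7, -8, 0, ∞, 20]
  [-5, -8, -9, -9, 0, ∞]
  [11, ∞, 16, -3, 2, 0]
D(1):
  [0, -9, 2, -8, 10, 2]
  [18, 0, 15, 10, 28, -6]
  [10, -3, 0, 2, 13, 8]
  [∞, -7, -8, 0, ∞, 20]
  [-5, -14, -9, -13, 0, -3]
  [11, 2, 13, -3, 2, 0]
Detection: at round 2, diagonal entry (5, 5) turns strictly negative.
Key observation: the cycle 5->0->1->5 has total weight 11 + (-9) + (-6), which is strictly negative.
Answer: DIVERGES — negative cycle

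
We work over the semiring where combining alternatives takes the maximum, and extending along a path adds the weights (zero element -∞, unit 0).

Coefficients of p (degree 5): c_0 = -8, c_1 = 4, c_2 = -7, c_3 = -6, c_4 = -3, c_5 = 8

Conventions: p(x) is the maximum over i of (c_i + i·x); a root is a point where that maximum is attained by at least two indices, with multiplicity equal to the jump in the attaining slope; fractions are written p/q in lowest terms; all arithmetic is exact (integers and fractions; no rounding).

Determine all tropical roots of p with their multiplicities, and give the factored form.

hull edge (i=0, c=-8) to (i=1, c=4): slope 12, span 1
hull edge (i=1, c=4) to (i=5, c=8): slope 1, span 4
Factored form: p(x) = 8 ⊗ (x ⊕ (-12)) ⊗ (x ⊕ (-1)) ⊗ (x ⊕ (-1)) ⊗ (x ⊕ (-1)) ⊗ (x ⊕ (-1))
Answer: roots = -12 (mult 1), -1 (mult 4)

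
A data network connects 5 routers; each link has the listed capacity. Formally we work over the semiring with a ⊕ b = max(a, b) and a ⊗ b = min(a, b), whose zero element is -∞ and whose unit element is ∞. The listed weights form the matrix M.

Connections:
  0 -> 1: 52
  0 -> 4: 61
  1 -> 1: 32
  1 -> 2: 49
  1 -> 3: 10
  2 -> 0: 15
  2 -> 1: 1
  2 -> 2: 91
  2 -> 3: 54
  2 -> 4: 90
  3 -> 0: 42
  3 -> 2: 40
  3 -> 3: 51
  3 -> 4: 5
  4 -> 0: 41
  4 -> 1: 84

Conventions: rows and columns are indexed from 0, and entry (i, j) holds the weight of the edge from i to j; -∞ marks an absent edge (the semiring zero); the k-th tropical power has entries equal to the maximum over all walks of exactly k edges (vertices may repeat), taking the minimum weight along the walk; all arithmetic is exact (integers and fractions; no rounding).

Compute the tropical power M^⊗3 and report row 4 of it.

M^⊗2:
  [41, 61, 49, 10, -∞]
  [15, 32, 49, 49, 49]
  [42, 84, 91, 54, 90]
  [42, 42, 40, 51, 42]
  [-∞, 41, 49, 10, 41]
M^⊗3:
  [15, 41, 49, 49, 49]
  [42, 49, 49, 49, 49]
  [42, 84, 91, 54, 90]
  [42, 42, 42, 51, 42]
  [41, 41, 49, 49, 49]
Answer: row 4 of M^⊗3 = [41, 41, 49, 49, 49]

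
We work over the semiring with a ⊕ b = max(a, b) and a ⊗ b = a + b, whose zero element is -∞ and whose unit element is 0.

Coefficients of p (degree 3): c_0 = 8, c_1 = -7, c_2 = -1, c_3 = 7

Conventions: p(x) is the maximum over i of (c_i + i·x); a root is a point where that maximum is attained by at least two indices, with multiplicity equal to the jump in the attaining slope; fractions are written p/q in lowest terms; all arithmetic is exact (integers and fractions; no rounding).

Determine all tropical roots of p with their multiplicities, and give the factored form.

hull edge (i=0, c=8) to (i=3, c=7): slope -1/3, span 3
Factored form: p(x) = 7 ⊗ (x ⊕ 1/3) ⊗ (x ⊕ 1/3) ⊗ (x ⊕ 1/3)
Answer: roots = 1/3 (mult 3)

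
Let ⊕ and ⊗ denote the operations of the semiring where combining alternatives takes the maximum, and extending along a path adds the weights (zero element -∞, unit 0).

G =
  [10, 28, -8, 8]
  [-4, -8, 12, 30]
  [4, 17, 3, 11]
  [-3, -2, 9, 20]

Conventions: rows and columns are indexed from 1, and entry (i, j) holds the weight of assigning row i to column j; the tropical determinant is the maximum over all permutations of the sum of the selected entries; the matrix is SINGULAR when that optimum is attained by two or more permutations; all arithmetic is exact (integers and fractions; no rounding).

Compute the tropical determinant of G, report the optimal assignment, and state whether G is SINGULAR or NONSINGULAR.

σ = (1, 2, 3, 4): 10 + (-8) + 3 + 20 = 25
σ = (1, 2, 4, 3): 10 + (-8) + 11 + 9 = 22
σ = (1, 3, 2, 4): 10 + 12 + 17 + 20 = 59
σ = (1, 3, 4, 2): 10 + 12 + 11 + (-2) = 31
σ = (1, 4, 2, 3): 10 + 30 + 17 + 9 = 66
σ = (1, 4, 3, 2): 10 + 30 + 3 + (-2) = 41
σ = (2, 1, 3, 4): 28 + (-4) + 3 + 20 = 47
σ = (2, 1, 4, 3): 28 + (-4) + 11 + 9 = 44
σ = (2, 3, 1, 4): 28 + 12 + 4 + 20 = 64
σ = (2, 3, 4, 1): 28 + 12 + 11 + (-3) = 48
σ = (2, 4, 1, 3): 28 + 30 + 4 + 9 = 71
σ = (2, 4, 3, 1): 28 + 30 + 3 + (-3) = 58
σ = (3, 1, 2, 4): (-8) + (-4) + 17 + 20 = 25
σ = (3, 1, 4, 2): (-8) + (-4) + 11 + (-2) = -3
σ = (3, 2, 1, 4): (-8) + (-8) + 4 + 20 = 8
σ = (3, 2, 4, 1): (-8) + (-8) + 11 + (-3) = -8
σ = (3, 4, 1, 2): (-8) + 30 + 4 + (-2) = 24
σ = (3, 4, 2, 1): (-8) + 30 + 17 + (-3) = 36
σ = (4, 1, 2, 3): 8 + (-4) + 17 + 9 = 30
σ = (4, 1, 3, 2): 8 + (-4) + 3 + (-2) = 5
σ = (4, 2, 1, 3): 8 + (-8) + 4 + 9 = 13
σ = (4, 2, 3, 1): 8 + (-8) + 3 + (-3) = 0
σ = (4, 3, 1, 2): 8 + 12 + 4 + (-2) = 22
σ = (4, 3, 2, 1): 8 + 12 + 17 + (-3) = 34
Optimal value attained by: σ = (2, 4, 1, 3).
Answer: det⊕(G) = 71; verdict: NONSINGULAR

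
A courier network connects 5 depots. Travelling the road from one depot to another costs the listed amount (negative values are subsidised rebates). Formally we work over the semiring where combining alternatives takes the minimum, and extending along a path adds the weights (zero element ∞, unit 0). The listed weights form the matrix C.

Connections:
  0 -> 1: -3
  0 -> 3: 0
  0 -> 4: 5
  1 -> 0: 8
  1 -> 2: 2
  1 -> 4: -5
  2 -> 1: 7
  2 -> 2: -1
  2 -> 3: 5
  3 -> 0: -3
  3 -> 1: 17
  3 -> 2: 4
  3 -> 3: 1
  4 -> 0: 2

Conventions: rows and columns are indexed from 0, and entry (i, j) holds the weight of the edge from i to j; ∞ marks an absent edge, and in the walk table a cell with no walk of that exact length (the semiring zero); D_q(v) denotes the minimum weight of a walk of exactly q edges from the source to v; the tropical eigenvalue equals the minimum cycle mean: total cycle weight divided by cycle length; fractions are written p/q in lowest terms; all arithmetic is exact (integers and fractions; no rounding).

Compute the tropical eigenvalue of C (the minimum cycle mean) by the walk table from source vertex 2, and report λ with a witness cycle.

q=0: [∞, ∞, 0, ∞, ∞]
q=1: [∞, 7, -1, 5, ∞]
q=2: [2, 6, -2, 4, 2]
q=3: [1, -1, -3, 2, 1]
q=4: [-1, -2, -4, 1, -6]
q=5: [-4, -4, -5, -1, -7]
Optimal cycle mean attained by: cycle 0->1->4->0, total (-3) + (-5) + 2, length 3.
Answer: λ = -2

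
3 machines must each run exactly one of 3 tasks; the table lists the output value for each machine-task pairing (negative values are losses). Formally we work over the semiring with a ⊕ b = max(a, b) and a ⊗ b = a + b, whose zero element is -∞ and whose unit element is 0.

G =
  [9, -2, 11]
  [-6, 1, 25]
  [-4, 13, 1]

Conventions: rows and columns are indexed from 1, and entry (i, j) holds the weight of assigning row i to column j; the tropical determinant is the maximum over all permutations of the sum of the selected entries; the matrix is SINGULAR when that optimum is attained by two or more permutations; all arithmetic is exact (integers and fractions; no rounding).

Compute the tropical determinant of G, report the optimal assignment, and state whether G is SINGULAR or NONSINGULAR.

σ = (1, 2, 3): 9 + 1 + 1 = 11
σ = (1, 3, 2): 9 + 25 + 13 = 47
σ = (2, 1, 3): (-2) + (-6) + 1 = -7
σ = (2, 3, 1): (-2) + 25 + (-4) = 19
σ = (3, 1, 2): 11 + (-6) + 13 = 18
σ = (3, 2, 1): 11 + 1 + (-4) = 8
Optimal value attained by: σ = (1, 3, 2).
Answer: det⊕(G) = 47; verdict: NONSINGULAR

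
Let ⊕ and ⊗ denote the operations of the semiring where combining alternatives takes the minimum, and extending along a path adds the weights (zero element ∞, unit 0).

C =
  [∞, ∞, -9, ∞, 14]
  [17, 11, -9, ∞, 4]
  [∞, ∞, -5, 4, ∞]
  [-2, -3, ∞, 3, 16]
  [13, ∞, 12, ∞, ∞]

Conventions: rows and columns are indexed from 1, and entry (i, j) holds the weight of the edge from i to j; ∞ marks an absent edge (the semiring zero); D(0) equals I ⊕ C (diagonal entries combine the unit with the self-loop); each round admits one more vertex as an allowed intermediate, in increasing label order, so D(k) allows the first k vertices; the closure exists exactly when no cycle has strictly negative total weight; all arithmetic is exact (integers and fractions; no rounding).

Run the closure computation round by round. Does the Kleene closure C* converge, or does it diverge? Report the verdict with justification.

Detection: at round 0, diagonal entry (3, 3) turns strictly negative.
Key observation: the cycle 3->3 has total weight (-5), which is strictly negative.
Answer: DIVERGES — negative cycle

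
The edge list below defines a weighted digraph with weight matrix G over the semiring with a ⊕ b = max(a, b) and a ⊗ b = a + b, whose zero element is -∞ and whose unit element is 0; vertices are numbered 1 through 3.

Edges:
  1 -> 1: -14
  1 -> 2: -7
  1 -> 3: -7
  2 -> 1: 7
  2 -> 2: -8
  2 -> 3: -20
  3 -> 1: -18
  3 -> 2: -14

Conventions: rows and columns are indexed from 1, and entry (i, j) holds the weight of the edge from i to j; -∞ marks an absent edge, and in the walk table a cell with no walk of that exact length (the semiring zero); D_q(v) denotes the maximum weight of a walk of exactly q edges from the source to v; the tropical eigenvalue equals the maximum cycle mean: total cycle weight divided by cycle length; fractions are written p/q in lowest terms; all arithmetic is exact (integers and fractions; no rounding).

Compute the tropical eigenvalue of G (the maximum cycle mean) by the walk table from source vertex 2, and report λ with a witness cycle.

q=0: [-∞, 0, -∞]
q=1: [7, -8, -20]
q=2: [-1, 0, 0]
q=3: [7, -8, -8]
Optimal cycle mean attained by: cycle 1->2->1, total (-7) + 7, length 2.
Answer: λ = 0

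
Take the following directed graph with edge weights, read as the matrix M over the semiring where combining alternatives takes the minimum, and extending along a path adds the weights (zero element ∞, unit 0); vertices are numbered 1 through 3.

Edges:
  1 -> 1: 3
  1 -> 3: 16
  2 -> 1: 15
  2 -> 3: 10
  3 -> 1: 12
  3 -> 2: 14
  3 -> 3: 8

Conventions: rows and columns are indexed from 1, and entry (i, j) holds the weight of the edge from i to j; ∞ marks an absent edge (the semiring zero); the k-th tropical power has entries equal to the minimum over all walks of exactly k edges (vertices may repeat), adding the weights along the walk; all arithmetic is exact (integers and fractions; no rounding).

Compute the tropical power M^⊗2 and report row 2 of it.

M^⊗2:
  [6, 30, 19]
  [18, 24, 18]
  [15, 22, 16]
Answer: row 2 of M^⊗2 = [18, 24, 18]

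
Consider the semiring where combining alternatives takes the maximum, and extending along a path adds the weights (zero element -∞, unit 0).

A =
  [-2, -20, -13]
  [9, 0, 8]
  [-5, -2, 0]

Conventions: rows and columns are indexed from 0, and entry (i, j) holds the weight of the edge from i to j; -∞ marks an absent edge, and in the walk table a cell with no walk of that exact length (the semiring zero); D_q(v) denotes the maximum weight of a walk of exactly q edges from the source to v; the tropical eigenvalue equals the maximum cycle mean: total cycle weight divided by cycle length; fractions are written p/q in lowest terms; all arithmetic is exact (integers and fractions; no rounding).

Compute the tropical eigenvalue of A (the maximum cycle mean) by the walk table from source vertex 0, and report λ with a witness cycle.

q=0: [0, -∞, -∞]
q=1: [-2, -20, -13]
q=2: [-4, -15, -12]
q=3: [-6, -14, -7]
Optimal cycle mean attained by: cycle 1->2->1, total 8 + (-2), length 2.
Answer: λ = 3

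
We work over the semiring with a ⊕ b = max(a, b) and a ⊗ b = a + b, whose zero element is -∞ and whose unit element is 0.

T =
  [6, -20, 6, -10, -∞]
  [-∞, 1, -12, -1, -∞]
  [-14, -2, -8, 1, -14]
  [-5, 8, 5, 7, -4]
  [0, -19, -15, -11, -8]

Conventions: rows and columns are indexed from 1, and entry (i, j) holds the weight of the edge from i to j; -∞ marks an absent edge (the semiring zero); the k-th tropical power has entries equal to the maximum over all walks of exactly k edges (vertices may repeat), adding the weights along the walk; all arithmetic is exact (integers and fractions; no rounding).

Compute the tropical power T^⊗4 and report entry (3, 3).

T^⊗2:
  [12, 4, 12, 7, -8]
  [-6, 7, 4, 6, -5]
  [-4, 9, 6, 8, -3]
  [2, 15, 12, 14, 3]
  [6, -3, 6, -4, -15]
T^⊗3:
  [18, 15, 18, 14, 3]
  [1, 14, 11, 13, 2]
  [3, 16, 13, 15, 4]
  [9, 22, 19, 21, 10]
  [12, 4, 12, 7, -8]
T^⊗4:
  [24, 22, 24, 21, 10]
  [8, 21, 18, 20, 9]
  [10, 23, 20, 22, 11]
  [16, 29, 26, 28, 17]
  [18, 15, 18, 14, 3]
Key observation: the optimum is the walk 3->4->4->4->3, with weight 1 + 7 + 7 + 5 = 20.
Optimal value attained by: walk 3->4->4->4->3.
Answer: (T^⊗4)[3][3] = 20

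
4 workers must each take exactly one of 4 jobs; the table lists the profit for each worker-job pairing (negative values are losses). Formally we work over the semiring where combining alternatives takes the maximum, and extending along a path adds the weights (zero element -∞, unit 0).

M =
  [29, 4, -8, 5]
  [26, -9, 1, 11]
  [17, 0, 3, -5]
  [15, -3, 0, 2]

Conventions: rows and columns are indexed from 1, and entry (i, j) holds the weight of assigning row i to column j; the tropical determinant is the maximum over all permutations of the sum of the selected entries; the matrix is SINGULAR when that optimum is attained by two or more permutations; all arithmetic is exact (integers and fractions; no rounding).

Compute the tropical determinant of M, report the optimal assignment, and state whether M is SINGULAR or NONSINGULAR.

σ = (1, 2, 3, 4): 29 + (-9) + 3 + 2 = 25
σ = (1, 2, 4, 3): 29 + (-9) + (-5) + 0 = 15
σ = (1, 3, 2, 4): 29 + 1 + 0 + 2 = 32
σ = (1, 3, 4, 2): 29 + 1 + (-5) + (-3) = 22
σ = (1, 4, 2, 3): 29 + 11 + 0 + 0 = 40
σ = (1, 4, 3, 2): 29 + 11 + 3 + (-3) = 40
σ = (2, 1, 3, 4): 4 + 26 + 3 + 2 = 35
σ = (2, 1, 4, 3): 4 + 26 + (-5) + 0 = 25
σ = (2, 3, 1, 4): 4 + 1 + 17 + 2 = 24
σ = (2, 3, 4, 1): 4 + 1 + (-5) + 15 = 15
σ = (2, 4, 1, 3): 4 + 11 + 17 + 0 = 32
σ = (2, 4, 3, 1): 4 + 11 + 3 + 15 = 33
σ = (3, 1, 2, 4): (-8) + 26 + 0 + 2 = 20
σ = (3, 1, 4, 2): (-8) + 26 + (-5) + (-3) = 10
σ = (3, 2, 1, 4): (-8) + (-9) + 17 + 2 = 2
σ = (3, 2, 4, 1): (-8) + (-9) + (-5) + 15 = -7
σ = (3, 4, 1, 2): (-8) + 11 + 17 + (-3) = 17
σ = (3, 4, 2, 1): (-8) + 11 + 0 + 15 = 18
σ = (4, 1, 2, 3): 5 + 26 + 0 + 0 = 31
σ = (4, 1, 3, 2): 5 + 26 + 3 + (-3) = 31
σ = (4, 2, 1, 3): 5 + (-9) + 17 + 0 = 13
σ = (4, 2, 3, 1): 5 + (-9) + 3 + 15 = 14
σ = (4, 3, 1, 2): 5 + 1 + 17 + (-3) = 20
σ = (4, 3, 2, 1): 5 + 1 + 0 + 15 = 21
Optimal value attained by: σ = (1, 4, 2, 3).
Answer: det⊕(M) = 40; verdict: SINGULAR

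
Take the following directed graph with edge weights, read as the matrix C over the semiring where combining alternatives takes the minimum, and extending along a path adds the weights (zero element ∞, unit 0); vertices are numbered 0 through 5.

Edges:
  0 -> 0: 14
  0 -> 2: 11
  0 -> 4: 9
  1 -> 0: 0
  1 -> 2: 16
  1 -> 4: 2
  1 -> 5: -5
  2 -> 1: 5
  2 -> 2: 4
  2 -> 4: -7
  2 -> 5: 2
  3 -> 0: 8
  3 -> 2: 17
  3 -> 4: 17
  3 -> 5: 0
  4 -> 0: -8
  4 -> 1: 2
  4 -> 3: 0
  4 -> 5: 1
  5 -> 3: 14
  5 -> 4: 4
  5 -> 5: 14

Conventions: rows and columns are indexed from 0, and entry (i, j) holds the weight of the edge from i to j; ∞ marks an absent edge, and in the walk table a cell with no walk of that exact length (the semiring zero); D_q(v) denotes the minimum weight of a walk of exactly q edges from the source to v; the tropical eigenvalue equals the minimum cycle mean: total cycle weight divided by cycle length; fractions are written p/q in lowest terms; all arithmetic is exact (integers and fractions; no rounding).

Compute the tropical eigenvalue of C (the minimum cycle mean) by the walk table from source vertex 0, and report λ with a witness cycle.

q=0: [0, ∞, ∞, ∞, ∞, ∞]
q=1: [14, ∞, 11, ∞, 9, ∞]
q=2: [1, 11, 15, 9, 4, 10]
q=3: [-4, 6, 12, 4, 8, 5]
q=4: [0, 10, 7, 8, 5, 1]
q=5: [-3, 7, 11, 5, 0, 5]
q=6: [-8, 2, 8, 0, 4, 1]
Optimal cycle mean attained by: cycle 0->2->4->0, total 11 + (-7) + (-8), length 3.
Answer: λ = -4/3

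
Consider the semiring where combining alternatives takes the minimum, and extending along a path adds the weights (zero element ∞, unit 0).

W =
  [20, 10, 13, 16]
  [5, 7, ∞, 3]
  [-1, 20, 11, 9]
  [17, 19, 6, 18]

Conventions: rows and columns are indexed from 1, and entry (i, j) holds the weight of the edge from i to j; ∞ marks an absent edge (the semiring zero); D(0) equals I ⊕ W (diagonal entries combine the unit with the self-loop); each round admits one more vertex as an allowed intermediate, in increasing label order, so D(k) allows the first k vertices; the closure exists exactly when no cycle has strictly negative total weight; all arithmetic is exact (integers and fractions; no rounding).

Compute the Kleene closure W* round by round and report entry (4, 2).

D(0):
  [0, 10, 13, 16]
  [5, 0, ∞, 3]
  [-1, 20, 0, 9]
  [17, 19, 6, 0]
D(1):
  [0, 10, 13, 16]
  [5, 0, 18, 3]
  [-1, 9, 0, 9]
  [17, 19, 6, 0]
D(2):
  [0, 10, 13, 13]
  [5, 0, 18, 3]
  [-1, 9, 0, 9]
  [17, 19, 6, 0]
D(3):
  [0, 10, 13, 13]
  [5, 0, 18, 3]
  [-1, 9, 0, 9]
  [5, 15, 6, 0]
D(4):
  [0, 10, 13, 13]
  [5, 0, 9, 3]
  [-1, 9, 0, 9]
  [5, 15, 6, 0]
Answer: W*[4][2] = 15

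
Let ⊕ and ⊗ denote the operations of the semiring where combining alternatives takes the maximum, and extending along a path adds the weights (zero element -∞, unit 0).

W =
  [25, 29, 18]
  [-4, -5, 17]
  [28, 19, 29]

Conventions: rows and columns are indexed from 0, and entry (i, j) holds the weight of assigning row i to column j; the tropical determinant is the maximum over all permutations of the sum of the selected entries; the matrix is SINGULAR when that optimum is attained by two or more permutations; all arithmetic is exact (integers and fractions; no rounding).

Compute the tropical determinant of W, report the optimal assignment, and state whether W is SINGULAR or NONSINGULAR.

σ = (0, 1, 2): 25 + (-5) + 29 = 49
σ = (0, 2, 1): 25 + 17 + 19 = 61
σ = (1, 0, 2): 29 + (-4) + 29 = 54
σ = (1, 2, 0): 29 + 17 + 28 = 74
σ = (2, 0, 1): 18 + (-4) + 19 = 33
σ = (2, 1, 0): 18 + (-5) + 28 = 41
Optimal value attained by: σ = (1, 2, 0).
Answer: det⊕(W) = 74; verdict: NONSINGULAR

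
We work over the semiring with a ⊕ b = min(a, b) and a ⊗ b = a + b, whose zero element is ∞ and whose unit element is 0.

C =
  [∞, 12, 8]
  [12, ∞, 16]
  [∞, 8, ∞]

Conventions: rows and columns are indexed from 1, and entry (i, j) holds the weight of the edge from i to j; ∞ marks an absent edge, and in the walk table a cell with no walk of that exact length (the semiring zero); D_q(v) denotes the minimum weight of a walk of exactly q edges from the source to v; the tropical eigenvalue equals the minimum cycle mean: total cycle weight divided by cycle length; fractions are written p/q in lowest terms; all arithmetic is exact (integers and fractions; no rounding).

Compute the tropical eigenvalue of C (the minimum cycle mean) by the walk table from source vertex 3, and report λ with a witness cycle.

q=0: [∞, ∞, 0]
q=1: [∞, 8, ∞]
q=2: [20, ∞, 24]
q=3: [∞, 32, 28]
Optimal cycle mean attained by: cycle 1->3->2->1, total 8 + 8 + 12, length 3.
Answer: λ = 28/3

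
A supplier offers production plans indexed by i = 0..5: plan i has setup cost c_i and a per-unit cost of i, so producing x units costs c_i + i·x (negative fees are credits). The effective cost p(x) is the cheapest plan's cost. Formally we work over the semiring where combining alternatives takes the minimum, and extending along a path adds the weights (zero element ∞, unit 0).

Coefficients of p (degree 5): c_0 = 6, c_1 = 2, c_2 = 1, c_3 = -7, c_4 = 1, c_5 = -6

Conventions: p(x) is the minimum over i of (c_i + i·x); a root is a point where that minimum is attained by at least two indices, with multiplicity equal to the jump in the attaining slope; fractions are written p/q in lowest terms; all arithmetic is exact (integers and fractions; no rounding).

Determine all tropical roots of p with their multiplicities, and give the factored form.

hull edge (i=0, c=6) to (i=3, c=-7): slope -13/3, span 3
hull edge (i=3, c=-7) to (i=5, c=-6): slope 1/2, span 2
Factored form: p(x) = -6 ⊗ (x ⊕ (-1/2)) ⊗ (x ⊕ (-1/2)) ⊗ (x ⊕ 13/3) ⊗ (x ⊕ 13/3) ⊗ (x ⊕ 13/3)
Answer: roots = -1/2 (mult 2), 13/3 (mult 3)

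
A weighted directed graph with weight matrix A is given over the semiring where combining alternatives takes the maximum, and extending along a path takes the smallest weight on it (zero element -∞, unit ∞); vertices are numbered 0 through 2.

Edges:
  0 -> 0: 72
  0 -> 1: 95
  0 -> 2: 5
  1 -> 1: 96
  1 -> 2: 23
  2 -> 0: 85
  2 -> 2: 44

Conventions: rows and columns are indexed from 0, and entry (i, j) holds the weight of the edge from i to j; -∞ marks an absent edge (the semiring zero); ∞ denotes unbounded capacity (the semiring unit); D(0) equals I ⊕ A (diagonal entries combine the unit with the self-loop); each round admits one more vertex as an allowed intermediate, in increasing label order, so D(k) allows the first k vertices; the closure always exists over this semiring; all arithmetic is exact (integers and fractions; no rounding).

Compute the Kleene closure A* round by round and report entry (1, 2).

D(0):
  [∞, 95, 5]
  [-∞, ∞, 23]
  [85, -∞, ∞]
D(1):
  [∞, 95, 5]
  [-∞, ∞, 23]
  [85, 85, ∞]
D(2):
  [∞, 95, 23]
  [-∞, ∞, 23]
  [85, 85, ∞]
D(3):
  [∞, 95, 23]
  [23, ∞, 23]
  [85, 85, ∞]
Answer: A*[1][2] = 23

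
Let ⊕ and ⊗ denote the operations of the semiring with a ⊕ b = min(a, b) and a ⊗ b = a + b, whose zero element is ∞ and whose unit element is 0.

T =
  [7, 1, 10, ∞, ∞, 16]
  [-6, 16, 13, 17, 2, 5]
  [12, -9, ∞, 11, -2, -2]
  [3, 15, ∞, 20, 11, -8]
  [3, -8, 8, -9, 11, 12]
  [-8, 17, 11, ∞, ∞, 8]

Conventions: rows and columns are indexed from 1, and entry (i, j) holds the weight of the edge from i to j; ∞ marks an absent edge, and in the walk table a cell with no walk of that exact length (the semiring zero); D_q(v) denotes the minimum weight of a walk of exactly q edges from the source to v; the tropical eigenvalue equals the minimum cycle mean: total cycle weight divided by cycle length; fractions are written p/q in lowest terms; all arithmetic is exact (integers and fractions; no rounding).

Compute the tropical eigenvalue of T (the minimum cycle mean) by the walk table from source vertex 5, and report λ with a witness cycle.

q=0: [∞, ∞, ∞, ∞, 0, ∞]
q=1: [3, -8, 8, -9, 11, 12]
q=2: [-14, -1, 5, 2, -6, -17]
q=3: [-25, -14, -6, -15, 1, -9]
q=4: [-20, -24, -15, -8, -12, -23]
q=5: [-31, -24, -12, -21, -22, -19]
q=6: [-30, -30, -21, -31, -22, -29]
Optimal cycle mean attained by: cycle 1->2->5->4->6->1, total 1 + 2 + (-9) + (-8) + (-8), length 5.
Answer: λ = -22/5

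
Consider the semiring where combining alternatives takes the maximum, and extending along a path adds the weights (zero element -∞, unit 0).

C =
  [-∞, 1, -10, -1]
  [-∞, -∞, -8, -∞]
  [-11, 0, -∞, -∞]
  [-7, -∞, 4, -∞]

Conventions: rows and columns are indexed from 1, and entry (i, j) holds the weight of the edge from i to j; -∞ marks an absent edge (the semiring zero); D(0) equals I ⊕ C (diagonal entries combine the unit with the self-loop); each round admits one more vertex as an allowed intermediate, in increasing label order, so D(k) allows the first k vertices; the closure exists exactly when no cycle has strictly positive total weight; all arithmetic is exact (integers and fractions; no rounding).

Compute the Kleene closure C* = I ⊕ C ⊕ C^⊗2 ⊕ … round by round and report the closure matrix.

D(0):
  [0, 1, -10, -1]
  [-∞, 0, -8, -∞]
  [-11, 0, 0, -∞]
  [-7, -∞, 4, 0]
D(1):
  [0, 1, -10, -1]
  [-∞, 0, -8, -∞]
  [-11, 0, 0, -12]
  [-7, -6, 4, 0]
D(2):
  [0, 1, -7, -1]
  [-∞, 0, -8, -∞]
  [-11, 0, 0, -12]
  [-7, -6, 4, 0]
D(3):
  [0, 1, -7, -1]
  [-19, 0, -8, -20]
  [-11, 0, 0, -12]
  [-7, 4, 4, 0]
D(4):
  [0, 3, 3, -1]
  [-19, 0, -8, -20]
  [-11, 0, 0, -12]
  [-7, 4, 4, 0]
Answer: C* = [[0, 3, 3, -1], [-19, 0, -8, -20], [-11, 0, 0, -12], [-7, 4, 4, 0]]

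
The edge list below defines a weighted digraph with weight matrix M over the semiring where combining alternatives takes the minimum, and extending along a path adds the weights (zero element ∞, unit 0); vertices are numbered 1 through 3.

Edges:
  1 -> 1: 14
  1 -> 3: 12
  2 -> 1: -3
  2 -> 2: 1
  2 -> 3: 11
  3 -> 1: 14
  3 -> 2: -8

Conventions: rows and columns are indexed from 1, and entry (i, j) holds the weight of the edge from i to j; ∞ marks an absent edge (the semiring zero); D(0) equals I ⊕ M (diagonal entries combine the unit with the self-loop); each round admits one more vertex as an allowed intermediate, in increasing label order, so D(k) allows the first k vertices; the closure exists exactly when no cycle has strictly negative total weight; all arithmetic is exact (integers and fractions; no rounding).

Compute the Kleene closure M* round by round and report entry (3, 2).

D(0):
  [0, ∞, 12]
  [-3, 0, 11]
  [14, -8, 0]
D(1):
  [0, ∞, 12]
  [-3, 0, 9]
  [14, -8, 0]
D(2):
  [0, ∞, 12]
  [-3, 0, 9]
  [-11, -8, 0]
D(3):
  [0, 4, 12]
  [-3, 0, 9]
  [-11, -8, 0]
Answer: M*[3][2] = -8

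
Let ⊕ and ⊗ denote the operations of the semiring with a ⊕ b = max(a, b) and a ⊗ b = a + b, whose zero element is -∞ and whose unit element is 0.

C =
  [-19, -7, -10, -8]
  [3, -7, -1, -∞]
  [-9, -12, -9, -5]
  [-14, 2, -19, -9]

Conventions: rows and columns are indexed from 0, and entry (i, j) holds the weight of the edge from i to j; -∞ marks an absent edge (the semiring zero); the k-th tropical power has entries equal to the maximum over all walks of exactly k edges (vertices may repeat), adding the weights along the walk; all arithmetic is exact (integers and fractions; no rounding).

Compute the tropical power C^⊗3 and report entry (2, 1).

C^⊗2:
  [-4, -6, -8, -15]
  [-4, -4, -7, -5]
  [-9, -3, -13, -14]
  [5, -5, 1, -18]
C^⊗3:
  [-3, -11, -7, -12]
  [-1, -3, -5, -12]
  [0, -10, -4, -17]
  [-2, -2, -5, -3]
Key observation: the optimum is the walk 2->3->1->1, with weight (-5) + 2 + (-7) = -10.
Optimal value attained by: walk 2->3->1->1.
Answer: (C^⊗3)[2][1] = -10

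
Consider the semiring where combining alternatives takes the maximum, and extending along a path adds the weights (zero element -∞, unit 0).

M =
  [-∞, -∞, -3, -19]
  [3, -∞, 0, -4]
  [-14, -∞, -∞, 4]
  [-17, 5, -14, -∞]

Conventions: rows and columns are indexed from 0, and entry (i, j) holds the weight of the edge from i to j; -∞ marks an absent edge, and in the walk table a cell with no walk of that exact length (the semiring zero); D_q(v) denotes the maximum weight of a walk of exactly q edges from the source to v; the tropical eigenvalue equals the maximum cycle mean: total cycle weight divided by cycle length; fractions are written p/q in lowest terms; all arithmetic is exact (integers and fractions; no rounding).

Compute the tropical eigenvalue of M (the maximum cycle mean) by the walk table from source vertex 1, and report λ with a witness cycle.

q=0: [-∞, 0, -∞, -∞]
q=1: [3, -∞, 0, -4]
q=2: [-14, 1, 0, 4]
q=3: [4, 9, 1, 4]
q=4: [12, 9, 9, 5]
Optimal cycle mean attained by: cycle 1->2->3->1, total 0 + 4 + 5, length 3.
Answer: λ = 3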